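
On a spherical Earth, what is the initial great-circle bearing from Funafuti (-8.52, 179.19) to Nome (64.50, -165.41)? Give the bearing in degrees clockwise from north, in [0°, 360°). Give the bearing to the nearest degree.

7°

Δλ = -165.41 − 179.19 = -344.60°; wrapped into (−180°, 180°]: 15.40°.
θ = atan2( sin Δλ · cos φ₂ , cos φ₁ · sin φ₂ − sin φ₁ · cos φ₂ · cos Δλ )
  = atan2(0.11432, 0.95412) = 6.833° → normalised to [0°, 360°): 6.833°.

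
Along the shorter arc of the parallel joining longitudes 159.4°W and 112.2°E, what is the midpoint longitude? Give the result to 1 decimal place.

Signed shortest Δλ from -159.4° to +112.2° is -88.4°.
Midpoint longitude = -159.4° + (-88.4°)/2 = -159.4° − 44.2° = -203.6°.
Normalise into (−180°, 180°]: +156.4°.
(The naïve average (-159.4 + +112.2)/2 = -23.6° is on the wrong side of the globe.)

156.4°E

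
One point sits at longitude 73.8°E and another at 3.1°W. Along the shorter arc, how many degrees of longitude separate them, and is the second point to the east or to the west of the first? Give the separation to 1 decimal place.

Raw difference: -3.1 − 73.8 = -76.9°.
Normalise into (−180°, 180°]: -76.9° stays -76.9°.
Negative ⇒ the second point lies to the west; separation 76.9°.

76.9° west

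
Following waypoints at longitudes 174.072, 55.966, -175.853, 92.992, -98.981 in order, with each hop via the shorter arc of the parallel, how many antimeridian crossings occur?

Leg 1: +174.072° → +55.966°, shortest Δλ = -118.106° (west) — does not cross 180°.
Leg 2: +55.966° → -175.853°, shortest Δλ = 128.181° (east) — crosses 180°.
Leg 3: -175.853° → +92.992°, shortest Δλ = -91.155° (west) — crosses 180°.
Leg 4: +92.992° → -98.981°, shortest Δλ = 168.027° (east) — crosses 180°.
Total crossings: 3.

3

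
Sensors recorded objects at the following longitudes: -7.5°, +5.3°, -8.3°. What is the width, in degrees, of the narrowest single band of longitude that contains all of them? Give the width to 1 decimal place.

13.6°

Sort the longitudes: -8.3°, -7.5°, +5.3°.
Eastward gaps between consecutive values (wrapping around): 0.8°, 12.8°, 346.4°.
Largest gap = 346.4° ⇒ minimal covering band is its complement: 360° − 346.4° = 13.6°.
Band runs from -8.3° eastward to +5.3°.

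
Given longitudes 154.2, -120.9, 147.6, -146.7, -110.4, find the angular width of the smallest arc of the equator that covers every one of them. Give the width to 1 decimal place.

Sort the longitudes: -146.7°, -120.9°, -110.4°, +147.6°, +154.2°.
Eastward gaps between consecutive values (wrapping around): 25.8°, 10.5°, 258.0°, 6.6°, 59.1°.
Largest gap = 258.0° ⇒ minimal covering band is its complement: 360° − 258.0° = 102.0°.
Band runs from +147.6° eastward to -110.4°, crossing the antimeridian.

102.0°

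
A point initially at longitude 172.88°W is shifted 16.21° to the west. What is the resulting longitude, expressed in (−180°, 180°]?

Start at -172.88°; shift −16.21° → -189.09°.
-189.09° lies outside (−180°, 180°]; add 360° → +170.91°.

170.91°E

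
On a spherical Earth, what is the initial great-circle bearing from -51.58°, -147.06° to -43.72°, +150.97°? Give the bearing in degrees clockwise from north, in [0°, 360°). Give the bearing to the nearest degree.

256°

Δλ = 150.97 − -147.06 = 298.03°; wrapped into (−180°, 180°]: -61.97°.
θ = atan2( sin Δλ · cos φ₂ , cos φ₁ · sin φ₂ − sin φ₁ · cos φ₂ · cos Δλ )
  = atan2(-0.63795, -0.16339) = -104.366° → normalised to [0°, 360°): 255.634°.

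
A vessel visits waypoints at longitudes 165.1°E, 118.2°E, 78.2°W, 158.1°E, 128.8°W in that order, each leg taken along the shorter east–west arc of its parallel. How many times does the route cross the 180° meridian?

Leg 1: +165.1° → +118.2°, shortest Δλ = -46.9° (west) — does not cross 180°.
Leg 2: +118.2° → -78.2°, shortest Δλ = 163.6° (east) — crosses 180°.
Leg 3: -78.2° → +158.1°, shortest Δλ = -123.7° (west) — crosses 180°.
Leg 4: +158.1° → -128.8°, shortest Δλ = 73.1° (east) — crosses 180°.
Total crossings: 3.

3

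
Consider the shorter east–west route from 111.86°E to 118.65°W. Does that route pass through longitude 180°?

Yes

Naïve |-118.65 − 111.86| = 230.51° > 180°, so the shorter arc goes the other way round — across 180°.
Signed shortest Δλ = ((-118.65 − 111.86 + 180) mod 360) − 180 = 129.49°.
Going east by 129.49° from +111.86° passes through 180° before reaching -118.65°.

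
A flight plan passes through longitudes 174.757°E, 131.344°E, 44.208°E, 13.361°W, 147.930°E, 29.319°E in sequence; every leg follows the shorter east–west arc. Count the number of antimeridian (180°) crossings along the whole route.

Leg 1: +174.757° → +131.344°, shortest Δλ = -43.413° (west) — does not cross 180°.
Leg 2: +131.344° → +44.208°, shortest Δλ = -87.136° (west) — does not cross 180°.
Leg 3: +44.208° → -13.361°, shortest Δλ = -57.569° (west) — does not cross 180°.
Leg 4: -13.361° → +147.930°, shortest Δλ = 161.291° (east) — does not cross 180°.
Leg 5: +147.930° → +29.319°, shortest Δλ = -118.611° (west) — does not cross 180°.
Total crossings: 0.

0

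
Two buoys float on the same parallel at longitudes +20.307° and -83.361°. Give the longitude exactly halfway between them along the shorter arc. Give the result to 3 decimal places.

Signed shortest Δλ from +20.307° to -83.361° is -103.668°.
Midpoint longitude = +20.307° + (-103.668°)/2 = +20.307° − 51.834° = -31.527°.

-31.527°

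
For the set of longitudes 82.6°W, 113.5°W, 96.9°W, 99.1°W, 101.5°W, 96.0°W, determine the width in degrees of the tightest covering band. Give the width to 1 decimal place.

Sort the longitudes: -113.5°, -101.5°, -99.1°, -96.9°, -96.0°, -82.6°.
Eastward gaps between consecutive values (wrapping around): 12.0°, 2.4°, 2.2°, 0.9°, 13.4°, 329.1°.
Largest gap = 329.1° ⇒ minimal covering band is its complement: 360° − 329.1° = 30.9°.
Band runs from -113.5° eastward to -82.6°.

30.9°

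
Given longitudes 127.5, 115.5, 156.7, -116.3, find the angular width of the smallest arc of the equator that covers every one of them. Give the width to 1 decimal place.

Sort the longitudes: -116.3°, +115.5°, +127.5°, +156.7°.
Eastward gaps between consecutive values (wrapping around): 231.8°, 12.0°, 29.2°, 87.0°.
Largest gap = 231.8° ⇒ minimal covering band is its complement: 360° − 231.8° = 128.2°.
Band runs from +115.5° eastward to -116.3°, crossing the antimeridian.

128.2°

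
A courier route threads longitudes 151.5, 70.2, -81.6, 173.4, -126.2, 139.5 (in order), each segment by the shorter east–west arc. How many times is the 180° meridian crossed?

Leg 1: +151.5° → +70.2°, shortest Δλ = -81.3° (west) — does not cross 180°.
Leg 2: +70.2° → -81.6°, shortest Δλ = -151.8° (west) — does not cross 180°.
Leg 3: -81.6° → +173.4°, shortest Δλ = -105.0° (west) — crosses 180°.
Leg 4: +173.4° → -126.2°, shortest Δλ = 60.4° (east) — crosses 180°.
Leg 5: -126.2° → +139.5°, shortest Δλ = -94.3° (west) — crosses 180°.
Total crossings: 3.

3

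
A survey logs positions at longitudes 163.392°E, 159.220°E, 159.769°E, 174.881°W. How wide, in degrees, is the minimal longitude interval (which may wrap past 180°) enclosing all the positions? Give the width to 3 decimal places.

Sort the longitudes: -174.881°, +159.220°, +159.769°, +163.392°.
Eastward gaps between consecutive values (wrapping around): 334.101°, 0.549°, 3.623°, 21.727°.
Largest gap = 334.101° ⇒ minimal covering band is its complement: 360° − 334.101° = 25.899°.
Band runs from +159.220° eastward to -174.881°, crossing the antimeridian.

25.899°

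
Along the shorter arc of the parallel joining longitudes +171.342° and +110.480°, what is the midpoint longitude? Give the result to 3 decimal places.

Signed shortest Δλ from +171.342° to +110.480° is -60.862°.
Midpoint longitude = +171.342° + (-60.862°)/2 = +171.342° − 30.431° = +140.911°.

+140.911°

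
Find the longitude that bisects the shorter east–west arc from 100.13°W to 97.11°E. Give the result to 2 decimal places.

Signed shortest Δλ from -100.13° to +97.11° is -162.76°.
Midpoint longitude = -100.13° + (-162.76°)/2 = -100.13° − 81.38° = -181.51°.
Normalise into (−180°, 180°]: +178.49°.
(The naïve average (-100.13 + +97.11)/2 = -1.51° is on the wrong side of the globe.)

178.49°E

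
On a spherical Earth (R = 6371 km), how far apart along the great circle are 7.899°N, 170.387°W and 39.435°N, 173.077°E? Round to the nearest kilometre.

Δλ = 173.077 − -170.387 = 343.464°; wrapped into (−180°, 180°]: -16.536°.
Δφ = 39.435 − 7.899 = 31.536°.
a = sin²(Δφ/2) + cos φ₁ · cos φ₂ · sin²(Δλ/2) = 0.089664.
c = 2·atan2(√a, √(1−a)) = 0.60821 rad → d = 6371·c ≈ 3874.91 km.

3875 km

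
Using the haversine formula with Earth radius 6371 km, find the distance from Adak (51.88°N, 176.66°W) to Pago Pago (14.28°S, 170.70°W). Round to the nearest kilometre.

7379 km

Δλ = -170.70 − -176.66 = 5.96°.
Δφ = -14.28 − 51.88 = -66.16°.
a = sin²(Δφ/2) + cos φ₁ · cos φ₂ · sin²(Δλ/2) = 0.299525.
c = 2·atan2(√a, √(1−a)) = 1.15824 rad → d = 6371·c ≈ 7379.16 km.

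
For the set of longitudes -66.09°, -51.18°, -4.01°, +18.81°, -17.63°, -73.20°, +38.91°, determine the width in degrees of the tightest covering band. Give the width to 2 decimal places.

112.11°

Sort the longitudes: -73.20°, -66.09°, -51.18°, -17.63°, -4.01°, +18.81°, +38.91°.
Eastward gaps between consecutive values (wrapping around): 7.11°, 14.91°, 33.55°, 13.62°, 22.82°, 20.10°, 247.89°.
Largest gap = 247.89° ⇒ minimal covering band is its complement: 360° − 247.89° = 112.11°.
Band runs from -73.20° eastward to +38.91°.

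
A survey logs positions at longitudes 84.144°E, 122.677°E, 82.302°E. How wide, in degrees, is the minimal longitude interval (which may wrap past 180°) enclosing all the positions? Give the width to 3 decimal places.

40.375°

Sort the longitudes: +82.302°, +84.144°, +122.677°.
Eastward gaps between consecutive values (wrapping around): 1.842°, 38.533°, 319.625°.
Largest gap = 319.625° ⇒ minimal covering band is its complement: 360° − 319.625° = 40.375°.
Band runs from +82.302° eastward to +122.677°.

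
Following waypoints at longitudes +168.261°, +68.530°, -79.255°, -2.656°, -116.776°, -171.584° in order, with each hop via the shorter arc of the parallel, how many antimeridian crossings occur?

0

Leg 1: +168.261° → +68.530°, shortest Δλ = -99.731° (west) — does not cross 180°.
Leg 2: +68.530° → -79.255°, shortest Δλ = -147.785° (west) — does not cross 180°.
Leg 3: -79.255° → -2.656°, shortest Δλ = 76.599° (east) — does not cross 180°.
Leg 4: -2.656° → -116.776°, shortest Δλ = -114.12° (west) — does not cross 180°.
Leg 5: -116.776° → -171.584°, shortest Δλ = -54.808° (west) — does not cross 180°.
Total crossings: 0.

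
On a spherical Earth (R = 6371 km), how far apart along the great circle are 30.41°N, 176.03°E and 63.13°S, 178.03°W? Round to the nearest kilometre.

10415 km

Δλ = -178.03 − 176.03 = -354.06°; wrapped into (−180°, 180°]: 5.94°.
Δφ = -63.13 − 30.41 = -93.54°.
a = sin²(Δφ/2) + cos φ₁ · cos φ₂ · sin²(Δλ/2) = 0.531919.
c = 2·atan2(√a, √(1−a)) = 1.63468 rad → d = 6371·c ≈ 10414.53 km.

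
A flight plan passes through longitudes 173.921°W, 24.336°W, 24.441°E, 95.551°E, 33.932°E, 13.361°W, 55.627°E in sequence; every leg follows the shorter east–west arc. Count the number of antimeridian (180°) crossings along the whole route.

Leg 1: -173.921° → -24.336°, shortest Δλ = 149.585° (east) — does not cross 180°.
Leg 2: -24.336° → +24.441°, shortest Δλ = 48.777° (east) — does not cross 180°.
Leg 3: +24.441° → +95.551°, shortest Δλ = 71.11° (east) — does not cross 180°.
Leg 4: +95.551° → +33.932°, shortest Δλ = -61.619° (west) — does not cross 180°.
Leg 5: +33.932° → -13.361°, shortest Δλ = -47.293° (west) — does not cross 180°.
Leg 6: -13.361° → +55.627°, shortest Δλ = 68.988° (east) — does not cross 180°.
Total crossings: 0.

0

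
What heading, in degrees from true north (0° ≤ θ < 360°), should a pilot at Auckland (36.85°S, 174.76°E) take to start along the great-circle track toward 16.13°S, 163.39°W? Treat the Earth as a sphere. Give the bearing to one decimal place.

48.9°

Δλ = -163.39 − 174.76 = -338.15°; wrapped into (−180°, 180°]: 21.85°.
θ = atan2( sin Δλ · cos φ₂ , cos φ₁ · sin φ₂ − sin φ₁ · cos φ₂ · cos Δλ )
  = atan2(0.35753, 0.31241) = 48.852° → normalised to [0°, 360°): 48.852°.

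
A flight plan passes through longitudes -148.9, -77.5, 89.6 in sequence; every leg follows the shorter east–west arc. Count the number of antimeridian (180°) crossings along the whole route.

Leg 1: -148.9° → -77.5°, shortest Δλ = 71.4° (east) — does not cross 180°.
Leg 2: -77.5° → +89.6°, shortest Δλ = 167.1° (east) — does not cross 180°.
Total crossings: 0.

0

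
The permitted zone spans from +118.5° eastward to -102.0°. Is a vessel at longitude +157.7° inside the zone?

Yes

Band width going east from +118.5° to -102.0°: ((-102.0 − 118.5) mod 360) = 139.5°.
Offset of +157.7° east of the west edge: ((157.7 − 118.5) mod 360) = 39.2°.
39.2° ≤ 139.5° ⇒ inside.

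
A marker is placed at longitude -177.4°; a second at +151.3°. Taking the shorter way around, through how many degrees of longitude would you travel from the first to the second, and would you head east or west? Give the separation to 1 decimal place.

31.3° west

Raw difference: 151.3 − -177.4 = 328.7°.
Normalise into (−180°, 180°]: 328.7° − 360° = -31.3°.
Negative ⇒ the second point lies to the west; separation 31.3°.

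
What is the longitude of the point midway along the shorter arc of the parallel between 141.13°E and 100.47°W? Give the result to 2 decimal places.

159.67°W

Signed shortest Δλ from +141.13° to -100.47° is +118.40°.
Midpoint longitude = +141.13° + (+118.40°)/2 = +141.13° + 59.20° = +200.33°.
Normalise into (−180°, 180°]: -159.67°.
(The naïve average (+141.13 + -100.47)/2 = 20.33° is on the wrong side of the globe.)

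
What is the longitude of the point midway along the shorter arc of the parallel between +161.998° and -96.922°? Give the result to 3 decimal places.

-147.462°

Signed shortest Δλ from +161.998° to -96.922° is +101.080°.
Midpoint longitude = +161.998° + (+101.080°)/2 = +161.998° + 50.540° = +212.538°.
Normalise into (−180°, 180°]: -147.462°.
(The naïve average (+161.998 + -96.922)/2 = 32.538° is on the wrong side of the globe.)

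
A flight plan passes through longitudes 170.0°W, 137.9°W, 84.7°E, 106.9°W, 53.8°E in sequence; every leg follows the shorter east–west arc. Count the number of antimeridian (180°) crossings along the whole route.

2

Leg 1: -170.0° → -137.9°, shortest Δλ = 32.1° (east) — does not cross 180°.
Leg 2: -137.9° → +84.7°, shortest Δλ = -137.4° (west) — crosses 180°.
Leg 3: +84.7° → -106.9°, shortest Δλ = 168.4° (east) — crosses 180°.
Leg 4: -106.9° → +53.8°, shortest Δλ = 160.7° (east) — does not cross 180°.
Total crossings: 2.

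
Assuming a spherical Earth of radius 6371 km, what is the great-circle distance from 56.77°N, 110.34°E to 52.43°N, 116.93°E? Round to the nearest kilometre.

642 km

Δλ = 116.93 − 110.34 = 6.59°.
Δφ = 52.43 − 56.77 = -4.34°.
a = sin²(Δφ/2) + cos φ₁ · cos φ₂ · sin²(Δλ/2) = 0.002538.
c = 2·atan2(√a, √(1−a)) = 0.10079 rad → d = 6371·c ≈ 642.14 km.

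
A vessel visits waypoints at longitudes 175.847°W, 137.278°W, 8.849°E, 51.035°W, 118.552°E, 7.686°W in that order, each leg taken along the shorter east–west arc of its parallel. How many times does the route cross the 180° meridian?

0

Leg 1: -175.847° → -137.278°, shortest Δλ = 38.569° (east) — does not cross 180°.
Leg 2: -137.278° → +8.849°, shortest Δλ = 146.127° (east) — does not cross 180°.
Leg 3: +8.849° → -51.035°, shortest Δλ = -59.884° (west) — does not cross 180°.
Leg 4: -51.035° → +118.552°, shortest Δλ = 169.587° (east) — does not cross 180°.
Leg 5: +118.552° → -7.686°, shortest Δλ = -126.238° (west) — does not cross 180°.
Total crossings: 0.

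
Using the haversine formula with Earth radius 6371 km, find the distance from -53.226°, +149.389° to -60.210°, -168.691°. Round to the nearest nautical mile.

1416 nmi

Δλ = -168.691 − 149.389 = -318.080°; wrapped into (−180°, 180°]: 41.920°.
Δφ = -60.210 − -53.226 = -6.984°.
a = sin²(Δφ/2) + cos φ₁ · cos φ₂ · sin²(Δλ/2) = 0.041769.
c = 2·atan2(√a, √(1−a)) = 0.41165 rad → d = 6371·c ≈ 2622.62 km ≈ 1416.10 nmi.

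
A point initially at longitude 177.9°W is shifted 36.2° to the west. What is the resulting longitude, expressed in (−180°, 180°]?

Start at -177.9°; shift −36.2° → -214.1°.
-214.1° lies outside (−180°, 180°]; add 360° → +145.9°.

145.9°E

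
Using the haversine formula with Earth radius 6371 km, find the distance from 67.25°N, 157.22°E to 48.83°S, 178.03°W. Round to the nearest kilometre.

Δλ = -178.03 − 157.22 = -335.25°; wrapped into (−180°, 180°]: 24.75°.
Δφ = -48.83 − 67.25 = -116.08°.
a = sin²(Δφ/2) + cos φ₁ · cos φ₂ · sin²(Δλ/2) = 0.731505.
c = 2·atan2(√a, √(1−a)) = 2.05218 rad → d = 6371·c ≈ 13074.46 km.

13074 km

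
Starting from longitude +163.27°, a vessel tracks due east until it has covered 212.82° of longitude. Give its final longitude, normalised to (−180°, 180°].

Start at +163.27°; shift +212.82° → +376.09°.
+376.09° lies outside (−180°, 180°]; subtract 360° → +16.09°.

+16.09°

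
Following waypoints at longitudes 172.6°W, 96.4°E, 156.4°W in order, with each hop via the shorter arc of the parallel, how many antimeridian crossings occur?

2

Leg 1: -172.6° → +96.4°, shortest Δλ = -91.0° (west) — crosses 180°.
Leg 2: +96.4° → -156.4°, shortest Δλ = 107.2° (east) — crosses 180°.
Total crossings: 2.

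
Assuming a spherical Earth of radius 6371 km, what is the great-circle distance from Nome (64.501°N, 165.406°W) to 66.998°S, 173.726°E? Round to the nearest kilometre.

14717 km

Δλ = 173.726 − -165.406 = 339.132°; wrapped into (−180°, 180°]: -20.868°.
Δφ = -66.998 − 64.501 = -131.499°.
a = sin²(Δφ/2) + cos φ₁ · cos φ₂ · sin²(Δλ/2) = 0.836821.
c = 2·atan2(√a, √(1−a)) = 2.30992 rad → d = 6371·c ≈ 14716.51 km.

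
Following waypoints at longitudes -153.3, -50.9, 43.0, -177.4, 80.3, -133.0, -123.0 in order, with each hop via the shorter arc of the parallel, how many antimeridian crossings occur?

Leg 1: -153.3° → -50.9°, shortest Δλ = 102.4° (east) — does not cross 180°.
Leg 2: -50.9° → +43.0°, shortest Δλ = 93.9° (east) — does not cross 180°.
Leg 3: +43.0° → -177.4°, shortest Δλ = 139.6° (east) — crosses 180°.
Leg 4: -177.4° → +80.3°, shortest Δλ = -102.3° (west) — crosses 180°.
Leg 5: +80.3° → -133.0°, shortest Δλ = 146.7° (east) — crosses 180°.
Leg 6: -133.0° → -123.0°, shortest Δλ = 10.0° (east) — does not cross 180°.
Total crossings: 3.

3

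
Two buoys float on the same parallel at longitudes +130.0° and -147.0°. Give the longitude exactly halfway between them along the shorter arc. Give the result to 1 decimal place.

Signed shortest Δλ from +130.0° to -147.0° is +83.0°.
Midpoint longitude = +130.0° + (+83.0°)/2 = +130.0° + 41.5° = +171.5°.
(The naïve average (+130.0 + -147.0)/2 = -8.5° is on the wrong side of the globe.)

+171.5°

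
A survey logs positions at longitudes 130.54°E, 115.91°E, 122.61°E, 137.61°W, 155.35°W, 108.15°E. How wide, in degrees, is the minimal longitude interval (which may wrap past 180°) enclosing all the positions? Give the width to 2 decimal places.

Sort the longitudes: -155.35°, -137.61°, +108.15°, +115.91°, +122.61°, +130.54°.
Eastward gaps between consecutive values (wrapping around): 17.74°, 245.76°, 7.76°, 6.70°, 7.93°, 74.11°.
Largest gap = 245.76° ⇒ minimal covering band is its complement: 360° − 245.76° = 114.24°.
Band runs from +108.15° eastward to -137.61°, crossing the antimeridian.

114.24°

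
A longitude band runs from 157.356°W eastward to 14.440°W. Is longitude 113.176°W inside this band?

Band width going east from -157.356° to -14.440°: ((-14.440 − -157.356) mod 360) = 142.916°.
Offset of -113.176° east of the west edge: ((-113.176 − -157.356) mod 360) = 44.180°.
44.180° ≤ 142.916° ⇒ inside.

Yes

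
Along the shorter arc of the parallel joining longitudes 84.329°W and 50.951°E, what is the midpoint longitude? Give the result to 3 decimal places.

Signed shortest Δλ from -84.329° to +50.951° is +135.280°.
Midpoint longitude = -84.329° + (+135.280°)/2 = -84.329° + 67.640° = -16.689°.

16.689°W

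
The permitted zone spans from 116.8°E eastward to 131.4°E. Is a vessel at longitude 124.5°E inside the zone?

Yes

Band width going east from +116.8° to +131.4°: ((131.4 − 116.8) mod 360) = 14.6°.
Offset of +124.5° east of the west edge: ((124.5 − 116.8) mod 360) = 7.7°.
7.7° ≤ 14.6° ⇒ inside.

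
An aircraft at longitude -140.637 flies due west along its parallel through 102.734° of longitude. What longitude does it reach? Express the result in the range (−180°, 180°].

+116.629°

Start at -140.637°; shift −102.734° → -243.371°.
-243.371° lies outside (−180°, 180°]; add 360° → +116.629°.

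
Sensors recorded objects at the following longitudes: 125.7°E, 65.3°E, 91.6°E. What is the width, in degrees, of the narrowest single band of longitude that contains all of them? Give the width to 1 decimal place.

Sort the longitudes: +65.3°, +91.6°, +125.7°.
Eastward gaps between consecutive values (wrapping around): 26.3°, 34.1°, 299.6°.
Largest gap = 299.6° ⇒ minimal covering band is its complement: 360° − 299.6° = 60.4°.
Band runs from +65.3° eastward to +125.7°.

60.4°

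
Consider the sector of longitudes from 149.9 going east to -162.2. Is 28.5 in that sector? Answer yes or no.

No

Band width going east from +149.9° to -162.2°: ((-162.2 − 149.9) mod 360) = 47.9°.
Offset of +28.5° east of the west edge: ((28.5 − 149.9) mod 360) = 238.6°.
238.6° > 47.9° ⇒ outside.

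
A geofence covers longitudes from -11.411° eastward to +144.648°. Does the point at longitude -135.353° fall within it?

Band width going east from -11.411° to +144.648°: ((144.648 − -11.411) mod 360) = 156.059°.
Offset of -135.353° east of the west edge: ((-135.353 − -11.411) mod 360) = 236.058°.
236.058° > 156.059° ⇒ outside.

No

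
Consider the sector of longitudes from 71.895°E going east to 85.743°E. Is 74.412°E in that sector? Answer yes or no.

Yes

Band width going east from +71.895° to +85.743°: ((85.743 − 71.895) mod 360) = 13.848°.
Offset of +74.412° east of the west edge: ((74.412 − 71.895) mod 360) = 2.517°.
2.517° ≤ 13.848° ⇒ inside.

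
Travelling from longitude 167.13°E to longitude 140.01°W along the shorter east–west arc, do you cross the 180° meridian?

Naïve |-140.01 − 167.13| = 307.14° > 180°, so the shorter arc goes the other way round — across 180°.
Signed shortest Δλ = ((-140.01 − 167.13 + 180) mod 360) − 180 = 52.86°.
Going east by 52.86° from +167.13° passes through 180° before reaching -140.01°.

Yes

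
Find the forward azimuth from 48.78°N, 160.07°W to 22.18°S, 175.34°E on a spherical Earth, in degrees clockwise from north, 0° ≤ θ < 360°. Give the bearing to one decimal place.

203.6°

Δλ = 175.34 − -160.07 = 335.41°; wrapped into (−180°, 180°]: -24.59°.
θ = atan2( sin Δλ · cos φ₂ , cos φ₁ · sin φ₂ − sin φ₁ · cos φ₂ · cos Δλ )
  = atan2(-0.38533, -0.88212) = -156.403° → normalised to [0°, 360°): 203.597°.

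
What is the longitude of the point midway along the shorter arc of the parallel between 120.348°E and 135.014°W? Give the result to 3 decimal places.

172.667°E

Signed shortest Δλ from +120.348° to -135.014° is +104.638°.
Midpoint longitude = +120.348° + (+104.638°)/2 = +120.348° + 52.319° = +172.667°.
(The naïve average (+120.348 + -135.014)/2 = -7.333° is on the wrong side of the globe.)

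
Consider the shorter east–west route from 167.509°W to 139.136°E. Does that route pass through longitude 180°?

Yes

Naïve |139.136 − -167.509| = 306.645° > 180°, so the shorter arc goes the other way round — across 180°.
Signed shortest Δλ = ((139.136 − -167.509 + 180) mod 360) − 180 = -53.355°.
Going west by 53.355° from -167.509° passes through 180° before reaching +139.136°.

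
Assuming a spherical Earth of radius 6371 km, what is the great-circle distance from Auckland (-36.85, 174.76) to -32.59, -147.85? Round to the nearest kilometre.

Δλ = -147.85 − 174.76 = -322.61°; wrapped into (−180°, 180°]: 37.39°.
Δφ = -32.59 − -36.85 = 4.26°.
a = sin²(Δφ/2) + cos φ₁ · cos φ₂ · sin²(Δλ/2) = 0.070650.
c = 2·atan2(√a, √(1−a)) = 0.53807 rad → d = 6371·c ≈ 3428.03 km.

3428 km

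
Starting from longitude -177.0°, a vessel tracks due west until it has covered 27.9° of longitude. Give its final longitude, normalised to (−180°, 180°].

+155.1°

Start at -177.0°; shift −27.9° → -204.9°.
-204.9° lies outside (−180°, 180°]; add 360° → +155.1°.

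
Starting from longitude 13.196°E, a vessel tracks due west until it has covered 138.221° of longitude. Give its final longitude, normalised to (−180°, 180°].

Start at +13.196°; shift −138.221° → -125.025°.
-125.025° already lies in (−180°, 180°].

125.025°W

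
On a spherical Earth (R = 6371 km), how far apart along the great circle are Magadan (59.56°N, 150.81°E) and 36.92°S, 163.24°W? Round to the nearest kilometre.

11527 km

Δλ = -163.24 − 150.81 = -314.05°; wrapped into (−180°, 180°]: 45.95°.
Δφ = -36.92 − 59.56 = -96.48°.
a = sin²(Δφ/2) + cos φ₁ · cos φ₂ · sin²(Δλ/2) = 0.618139.
c = 2·atan2(√a, √(1−a)) = 1.80933 rad → d = 6371·c ≈ 11527.24 km.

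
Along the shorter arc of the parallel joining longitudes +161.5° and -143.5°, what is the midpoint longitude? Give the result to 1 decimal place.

-171.0°

Signed shortest Δλ from +161.5° to -143.5° is +55.0°.
Midpoint longitude = +161.5° + (+55.0°)/2 = +161.5° + 27.5° = +189.0°.
Normalise into (−180°, 180°]: -171.0°.
(The naïve average (+161.5 + -143.5)/2 = 9.0° is on the wrong side of the globe.)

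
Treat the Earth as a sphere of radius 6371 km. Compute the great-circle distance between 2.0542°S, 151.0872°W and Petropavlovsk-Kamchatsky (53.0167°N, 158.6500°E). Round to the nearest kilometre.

Δλ = 158.6500 − -151.0872 = 309.7372°; wrapped into (−180°, 180°]: -50.2628°.
Δφ = 53.0167 − -2.0542 = 55.0709°.
a = sin²(Δφ/2) + cos φ₁ · cos φ₂ · sin²(Δλ/2) = 0.322154.
c = 2·atan2(√a, √(1−a)) = 1.20714 rad → d = 6371·c ≈ 7690.71 km.

7691 km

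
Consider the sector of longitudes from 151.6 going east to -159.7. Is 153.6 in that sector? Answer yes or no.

Band width going east from +151.6° to -159.7°: ((-159.7 − 151.6) mod 360) = 48.7°.
Offset of +153.6° east of the west edge: ((153.6 − 151.6) mod 360) = 2.0°.
2.0° ≤ 48.7° ⇒ inside.

Yes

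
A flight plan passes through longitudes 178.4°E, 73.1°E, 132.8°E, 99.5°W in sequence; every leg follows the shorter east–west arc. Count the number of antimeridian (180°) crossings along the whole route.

1

Leg 1: +178.4° → +73.1°, shortest Δλ = -105.3° (west) — does not cross 180°.
Leg 2: +73.1° → +132.8°, shortest Δλ = 59.7° (east) — does not cross 180°.
Leg 3: +132.8° → -99.5°, shortest Δλ = 127.7° (east) — crosses 180°.
Total crossings: 1.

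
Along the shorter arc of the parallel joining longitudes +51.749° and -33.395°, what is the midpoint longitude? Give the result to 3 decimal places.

Signed shortest Δλ from +51.749° to -33.395° is -85.144°.
Midpoint longitude = +51.749° + (-85.144°)/2 = +51.749° − 42.572° = +9.177°.

+9.177°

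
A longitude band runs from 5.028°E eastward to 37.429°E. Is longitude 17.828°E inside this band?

Yes

Band width going east from +5.028° to +37.429°: ((37.429 − 5.028) mod 360) = 32.401°.
Offset of +17.828° east of the west edge: ((17.828 − 5.028) mod 360) = 12.800°.
12.800° ≤ 32.401° ⇒ inside.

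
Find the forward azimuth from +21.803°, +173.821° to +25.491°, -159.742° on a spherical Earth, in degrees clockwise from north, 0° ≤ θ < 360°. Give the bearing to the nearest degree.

76°

Δλ = -159.742 − 173.821 = -333.563°; wrapped into (−180°, 180°]: 26.437°.
θ = atan2( sin Δλ · cos φ₂ , cos φ₁ · sin φ₂ − sin φ₁ · cos φ₂ · cos Δλ )
  = atan2(0.40187, 0.09938) = 76.109° → normalised to [0°, 360°): 76.109°.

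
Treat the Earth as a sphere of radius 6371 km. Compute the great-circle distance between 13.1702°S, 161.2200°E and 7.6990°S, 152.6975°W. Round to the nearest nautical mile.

2737 nmi

Δλ = -152.6975 − 161.2200 = -313.9175°; wrapped into (−180°, 180°]: 46.0825°.
Δφ = -7.6990 − -13.1702 = 5.4712°.
a = sin²(Δφ/2) + cos φ₁ · cos φ₂ · sin²(Δλ/2) = 0.150093.
c = 2·atan2(√a, √(1−a)) = 0.79566 rad → d = 6371·c ≈ 5069.15 km ≈ 2737.12 nmi.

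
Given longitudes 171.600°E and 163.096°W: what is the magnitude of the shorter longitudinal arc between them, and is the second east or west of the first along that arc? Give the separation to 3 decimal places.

25.304° east

Raw difference: -163.096 − 171.600 = -334.696°.
Normalise into (−180°, 180°]: -334.696° + 360° = 25.304°.
Positive ⇒ the second point lies to the east; separation 25.304°.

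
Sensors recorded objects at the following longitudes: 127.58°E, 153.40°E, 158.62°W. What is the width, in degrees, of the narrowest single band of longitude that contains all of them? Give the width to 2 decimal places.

Sort the longitudes: -158.62°, +127.58°, +153.40°.
Eastward gaps between consecutive values (wrapping around): 286.20°, 25.82°, 47.98°.
Largest gap = 286.20° ⇒ minimal covering band is its complement: 360° − 286.20° = 73.80°.
Band runs from +127.58° eastward to -158.62°, crossing the antimeridian.

73.80°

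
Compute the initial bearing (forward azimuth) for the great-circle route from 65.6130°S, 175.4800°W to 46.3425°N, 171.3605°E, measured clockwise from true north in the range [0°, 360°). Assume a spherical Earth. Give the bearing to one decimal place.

Δλ = 171.3605 − -175.4800 = 346.8405°; wrapped into (−180°, 180°]: -13.1595°.
θ = atan2( sin Δλ · cos φ₂ , cos φ₁ · sin φ₂ − sin φ₁ · cos φ₂ · cos Δλ )
  = atan2(-0.15717, 0.91096) = -9.789° → normalised to [0°, 360°): 350.211°.

350.2°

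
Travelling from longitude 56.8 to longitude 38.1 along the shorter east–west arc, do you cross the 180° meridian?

Signed shortest Δλ = ((38.1 − 56.8 + 180) mod 360) − 180 = -18.7°.
Going west by 18.7° from +56.8° reaches +38.1° without touching 180°.

No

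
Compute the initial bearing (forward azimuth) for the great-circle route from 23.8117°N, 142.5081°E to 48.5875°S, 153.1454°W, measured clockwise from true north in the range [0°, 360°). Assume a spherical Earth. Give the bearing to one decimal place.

Δλ = -153.1454 − 142.5081 = -295.6535°; wrapped into (−180°, 180°]: 64.3465°.
θ = atan2( sin Δλ · cos φ₂ , cos φ₁ · sin φ₂ − sin φ₁ · cos φ₂ · cos Δλ )
  = atan2(0.59627, -0.80174) = 143.361° → normalised to [0°, 360°): 143.361°.

143.4°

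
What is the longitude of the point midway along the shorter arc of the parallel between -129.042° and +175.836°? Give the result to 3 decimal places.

-156.603°

Signed shortest Δλ from -129.042° to +175.836° is -55.122°.
Midpoint longitude = -129.042° + (-55.122°)/2 = -129.042° − 27.561° = -156.603°.
(The naïve average (-129.042 + +175.836)/2 = 23.397° is on the wrong side of the globe.)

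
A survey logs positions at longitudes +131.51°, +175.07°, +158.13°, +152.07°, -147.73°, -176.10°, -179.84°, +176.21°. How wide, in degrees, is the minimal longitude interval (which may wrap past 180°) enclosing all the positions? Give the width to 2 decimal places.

80.76°

Sort the longitudes: -179.84°, -176.10°, -147.73°, +131.51°, +152.07°, +158.13°, +175.07°, +176.21°.
Eastward gaps between consecutive values (wrapping around): 3.74°, 28.37°, 279.24°, 20.56°, 6.06°, 16.94°, 1.14°, 3.95°.
Largest gap = 279.24° ⇒ minimal covering band is its complement: 360° − 279.24° = 80.76°.
Band runs from +131.51° eastward to -147.73°, crossing the antimeridian.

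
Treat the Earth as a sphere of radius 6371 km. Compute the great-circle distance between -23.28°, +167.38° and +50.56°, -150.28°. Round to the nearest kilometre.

Δλ = -150.28 − 167.38 = -317.66°; wrapped into (−180°, 180°]: 42.34°.
Δφ = 50.56 − -23.28 = 73.84°.
a = sin²(Δφ/2) + cos φ₁ · cos φ₂ · sin²(Δλ/2) = 0.436946.
c = 2·atan2(√a, √(1−a)) = 1.44435 rad → d = 6371·c ≈ 9201.96 km.

9202 km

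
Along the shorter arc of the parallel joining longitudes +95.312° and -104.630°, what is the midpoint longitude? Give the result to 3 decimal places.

+175.341°

Signed shortest Δλ from +95.312° to -104.630° is +160.058°.
Midpoint longitude = +95.312° + (+160.058°)/2 = +95.312° + 80.029° = +175.341°.
(The naïve average (+95.312 + -104.630)/2 = -4.659° is on the wrong side of the globe.)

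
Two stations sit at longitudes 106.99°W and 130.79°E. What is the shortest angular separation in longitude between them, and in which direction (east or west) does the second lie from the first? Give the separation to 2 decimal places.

122.22° west

Raw difference: 130.79 − -106.99 = 237.78°.
Normalise into (−180°, 180°]: 237.78° − 360° = -122.22°.
Negative ⇒ the second point lies to the west; separation 122.22°.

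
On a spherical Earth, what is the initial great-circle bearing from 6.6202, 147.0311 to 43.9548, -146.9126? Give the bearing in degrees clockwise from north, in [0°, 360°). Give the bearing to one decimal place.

45.1°

Δλ = -146.9126 − 147.0311 = -293.9437°; wrapped into (−180°, 180°]: 66.0563°.
θ = atan2( sin Δλ · cos φ₂ , cos φ₁ · sin φ₂ − sin φ₁ · cos φ₂ · cos Δλ )
  = atan2(0.65794, 0.65578) = 45.094° → normalised to [0°, 360°): 45.094°.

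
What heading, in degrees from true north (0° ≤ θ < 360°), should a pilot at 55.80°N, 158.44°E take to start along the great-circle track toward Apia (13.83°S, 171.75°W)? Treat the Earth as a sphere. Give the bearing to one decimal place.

Δλ = -171.75 − 158.44 = -330.19°; wrapped into (−180°, 180°]: 29.81°.
θ = atan2( sin Δλ · cos φ₂ , cos φ₁ · sin φ₂ − sin φ₁ · cos φ₂ · cos Δλ )
  = atan2(0.48271, -0.83120) = 149.854° → normalised to [0°, 360°): 149.854°.

149.9°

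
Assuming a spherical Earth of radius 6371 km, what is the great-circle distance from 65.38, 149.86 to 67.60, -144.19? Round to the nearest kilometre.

Δλ = -144.19 − 149.86 = -294.05°; wrapped into (−180°, 180°]: 65.95°.
Δφ = 67.60 − 65.38 = 2.22°.
a = sin²(Δφ/2) + cos φ₁ · cos φ₂ · sin²(Δλ/2) = 0.047403.
c = 2·atan2(√a, √(1−a)) = 0.43896 rad → d = 6371·c ≈ 2796.62 km.

2797 km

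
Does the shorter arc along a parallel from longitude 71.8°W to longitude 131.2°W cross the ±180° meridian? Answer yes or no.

Signed shortest Δλ = ((-131.2 − -71.8 + 180) mod 360) − 180 = -59.4°.
Going west by 59.4° from -71.8° reaches -131.2° without touching 180°.

No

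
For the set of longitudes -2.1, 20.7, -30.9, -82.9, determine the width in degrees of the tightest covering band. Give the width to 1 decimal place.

Sort the longitudes: -82.9°, -30.9°, -2.1°, +20.7°.
Eastward gaps between consecutive values (wrapping around): 52.0°, 28.8°, 22.8°, 256.4°.
Largest gap = 256.4° ⇒ minimal covering band is its complement: 360° − 256.4° = 103.6°.
Band runs from -82.9° eastward to +20.7°.

103.6°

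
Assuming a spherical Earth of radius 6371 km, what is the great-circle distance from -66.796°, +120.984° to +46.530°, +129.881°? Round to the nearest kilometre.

12624 km

Δλ = 129.881 − 120.984 = 8.897°.
Δφ = 46.530 − -66.796 = 113.326°.
a = sin²(Δφ/2) + cos φ₁ · cos φ₂ · sin²(Δλ/2) = 0.699612.
c = 2·atan2(√a, √(1−a)) = 1.98147 rad → d = 6371·c ≈ 12623.92 km.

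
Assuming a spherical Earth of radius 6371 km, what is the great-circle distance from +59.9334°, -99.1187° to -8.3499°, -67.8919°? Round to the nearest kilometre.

Δλ = -67.8919 − -99.1187 = 31.2268°.
Δφ = -8.3499 − 59.9334 = -68.2833°.
a = sin²(Δφ/2) + cos φ₁ · cos φ₂ · sin²(Δλ/2) = 0.350899.
c = 2·atan2(√a, √(1−a)) = 1.26799 rad → d = 6371·c ≈ 8078.35 km.

8078 km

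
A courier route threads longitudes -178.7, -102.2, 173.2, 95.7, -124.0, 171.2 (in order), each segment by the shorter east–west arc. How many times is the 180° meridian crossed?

3

Leg 1: -178.7° → -102.2°, shortest Δλ = 76.5° (east) — does not cross 180°.
Leg 2: -102.2° → +173.2°, shortest Δλ = -84.6° (west) — crosses 180°.
Leg 3: +173.2° → +95.7°, shortest Δλ = -77.5° (west) — does not cross 180°.
Leg 4: +95.7° → -124.0°, shortest Δλ = 140.3° (east) — crosses 180°.
Leg 5: -124.0° → +171.2°, shortest Δλ = -64.8° (west) — crosses 180°.
Total crossings: 3.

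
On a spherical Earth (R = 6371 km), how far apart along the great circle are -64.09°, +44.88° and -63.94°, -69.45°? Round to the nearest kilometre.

4804 km

Δλ = -69.45 − 44.88 = -114.33°.
Δφ = -63.94 − -64.09 = 0.15°.
a = sin²(Δφ/2) + cos φ₁ · cos φ₂ · sin²(Δλ/2) = 0.135526.
c = 2·atan2(√a, √(1−a)) = 0.75401 rad → d = 6371·c ≈ 4803.80 km.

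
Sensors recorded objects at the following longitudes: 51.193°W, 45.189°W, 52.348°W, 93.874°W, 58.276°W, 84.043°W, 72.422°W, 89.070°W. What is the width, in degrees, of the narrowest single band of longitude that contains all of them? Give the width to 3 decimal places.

48.685°

Sort the longitudes: -93.874°, -89.070°, -84.043°, -72.422°, -58.276°, -52.348°, -51.193°, -45.189°.
Eastward gaps between consecutive values (wrapping around): 4.804°, 5.027°, 11.621°, 14.146°, 5.928°, 1.155°, 6.004°, 311.315°.
Largest gap = 311.315° ⇒ minimal covering band is its complement: 360° − 311.315° = 48.685°.
Band runs from -93.874° eastward to -45.189°.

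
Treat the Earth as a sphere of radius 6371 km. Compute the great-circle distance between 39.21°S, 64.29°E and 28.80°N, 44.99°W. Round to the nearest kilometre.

Δλ = -44.99 − 64.29 = -109.28°.
Δφ = 28.80 − -39.21 = 68.01°.
a = sin²(Δφ/2) + cos φ₁ · cos φ₂ · sin²(Δλ/2) = 0.764370.
c = 2·atan2(√a, √(1−a)) = 2.12791 rad → d = 6371·c ≈ 13556.93 km.

13557 km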